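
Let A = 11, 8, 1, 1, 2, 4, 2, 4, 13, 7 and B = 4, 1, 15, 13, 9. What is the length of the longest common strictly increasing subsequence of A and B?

For each value that appears in both, track the longest common increasing run ending there.
The best achievable length is 2; one witness is 4, 13 (A-positions 6,9, B-positions 1,4).

2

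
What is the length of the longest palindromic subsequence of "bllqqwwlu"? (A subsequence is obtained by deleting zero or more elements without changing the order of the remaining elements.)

4

One longest palindromic subsequence is lwwl (positions 3,6,7,8); it reads the same forward and backward, and the interval DP gives dp[1][9] = 4.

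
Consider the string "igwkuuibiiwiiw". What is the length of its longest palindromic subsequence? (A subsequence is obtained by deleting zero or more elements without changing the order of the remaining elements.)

One longest palindromic subsequence is wiiwiiw (positions 3,7,9,11,12,13,14); it reads the same forward and backward, and the interval DP gives dp[1][14] = 7.

7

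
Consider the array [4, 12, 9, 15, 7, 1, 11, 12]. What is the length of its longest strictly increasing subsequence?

4

Let dp[i] be the longest increasing subsequence ending at position i. Then dp = [1, 2, 2, 3, 2, 1, 3, 4].
The maximum is 4; one witness is 4, 9, 11, 12 at positions 1,3,7,8.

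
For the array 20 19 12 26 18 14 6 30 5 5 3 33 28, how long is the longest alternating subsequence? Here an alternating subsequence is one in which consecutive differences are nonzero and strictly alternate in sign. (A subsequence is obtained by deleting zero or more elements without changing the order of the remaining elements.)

8

A longest alternating subsequence is 20, 19, 26, 18, 30, 5, 33, 28 (positions 1,2,4,5,8,9,12,13); its 7 consecutive differences strictly alternate in sign, and length 8 is optimal.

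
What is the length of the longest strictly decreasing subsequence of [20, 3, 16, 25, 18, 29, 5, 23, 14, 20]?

3

One longest decreasing subsequence is 20, 16, 5 (positions 1,3,7), of length 3; no longer one exists.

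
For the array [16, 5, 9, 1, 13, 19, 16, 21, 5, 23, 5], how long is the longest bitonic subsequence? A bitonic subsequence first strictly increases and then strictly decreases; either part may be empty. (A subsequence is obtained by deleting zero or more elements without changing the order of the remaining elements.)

Let inc[i] be the LIS ending at i and dec[i] the longest strictly decreasing subsequence starting at i. inc = [1, 1, 2, 1, 3, 4, 4, 5, 2, 6, 2], dec = [3, 2, 2, 1, 2, 3, 2, 2, 1, 2, 1].
max_i inc[i]+dec[i]−1 = 7, with one witness 5, 9, 13, 19, 21, 23, 5.

7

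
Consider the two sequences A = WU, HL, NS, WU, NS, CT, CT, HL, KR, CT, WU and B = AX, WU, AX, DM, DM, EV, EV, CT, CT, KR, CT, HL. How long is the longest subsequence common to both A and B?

Backtracking the LCS table gives one alignment: WU (A1,B2) → CT (A6,B8) → CT (A7,B9) → KR (A9,B10) → CT (A10,B11).
So the longest common subsequence has length 5.

5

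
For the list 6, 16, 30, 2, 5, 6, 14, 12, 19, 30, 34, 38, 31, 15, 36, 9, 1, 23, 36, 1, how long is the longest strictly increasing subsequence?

8

One longest increasing subsequence is 2, 5, 6, 14, 19, 30, 34, 38 (positions 4,5,6,7,9,10,11,12), of length 8; no longer one exists.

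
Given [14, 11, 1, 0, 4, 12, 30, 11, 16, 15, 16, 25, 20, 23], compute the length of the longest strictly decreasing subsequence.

4

Scanning left to right, the best length ending at each element is: 14→1, 11→2, 1→3, 0→4, 4→3, 12→2, 30→1, 11→3, 16→2, 15→3, 16→2, 25→2, 20→3, 23→3.
So the longest decreasing subsequence has length 4, e.g. 14, 11, 1, 0.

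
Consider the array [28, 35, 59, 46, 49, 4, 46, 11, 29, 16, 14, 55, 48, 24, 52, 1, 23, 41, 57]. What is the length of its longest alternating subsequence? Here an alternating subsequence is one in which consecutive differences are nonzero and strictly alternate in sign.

Track the best alternating length ending on an up-step vs a down-step at each position: up/down = 1/1, 2/1, 2/1, 2/3, 4/3, 1/5, 6/5, 6/7, 8/7, 8/9, 8/9, 10/3, 10/11, 10/11, 12/11, 1/13, 14/13, 14/13, 14/3.
The maximum over both is 14; one such subsequence is 28, 59, 46, 49, 4, 46, 11, 29, 16, 55, 48, 52, 1, 23.

14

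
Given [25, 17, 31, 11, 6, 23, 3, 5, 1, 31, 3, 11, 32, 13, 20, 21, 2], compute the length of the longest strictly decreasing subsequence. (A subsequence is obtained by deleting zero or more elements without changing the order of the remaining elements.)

Let dp[i] be the longest decreasing subsequence ending at position i. Then dp = [1, 2, 1, 3, 4, 2, 5, 5, 6, 1, 6, 3, 1, 3, 3, 3, 7].
The maximum is 7; one witness is 25, 17, 11, 6, 5, 3, 2 at positions 1,2,4,5,8,11,17.

7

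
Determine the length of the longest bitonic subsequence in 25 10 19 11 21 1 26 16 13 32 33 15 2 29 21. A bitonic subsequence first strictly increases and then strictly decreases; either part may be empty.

8

One longest bitonic subsequence is 10, 19, 21, 26, 32, 33, 29, 21 (positions 2,3,5,7,10,11,14,15): it rises to 33 then falls. Length 8 is optimal.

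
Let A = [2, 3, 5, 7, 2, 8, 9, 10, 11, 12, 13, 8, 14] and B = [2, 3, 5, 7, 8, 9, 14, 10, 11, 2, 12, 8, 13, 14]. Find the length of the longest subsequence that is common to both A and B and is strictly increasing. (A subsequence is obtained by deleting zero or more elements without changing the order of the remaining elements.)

For each value that appears in both, track the longest common increasing run ending there.
The best achievable length is 11; one witness is 2, 3, 5, 7, 8, 9, 10, 11, 12, 13, 14 (A-positions 1,2,3,4,6,7,8,9,10,11,13, B-positions 1,2,3,4,5,6,8,9,11,13,14).

11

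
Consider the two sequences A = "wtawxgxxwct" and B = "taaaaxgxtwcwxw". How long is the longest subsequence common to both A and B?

7

A longest common subsequence is taxgxxw (length 7); the LCS DP confirms no longer common subsequence exists.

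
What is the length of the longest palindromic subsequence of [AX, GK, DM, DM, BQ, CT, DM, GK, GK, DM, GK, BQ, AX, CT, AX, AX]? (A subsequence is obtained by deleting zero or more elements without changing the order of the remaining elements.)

9

One longest palindromic subsequence is AX GK DM DM CT DM DM GK AX (positions 1,2,3,4,6,7,10,11,16); it reads the same forward and backward, and the interval DP gives dp[1][16] = 9.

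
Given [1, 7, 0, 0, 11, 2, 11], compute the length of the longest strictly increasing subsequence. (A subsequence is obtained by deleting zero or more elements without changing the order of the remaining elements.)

3

Scanning left to right, the best length ending at each element is: 1→1, 7→2, 0→1, 0→1, 11→3, 2→2, 11→3.
So the longest increasing subsequence has length 3, e.g. 1, 7, 11.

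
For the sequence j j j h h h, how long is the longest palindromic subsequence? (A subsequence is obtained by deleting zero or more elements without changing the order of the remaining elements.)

3

One longest palindromic subsequence is hhh (positions 4,5,6); it reads the same forward and backward, and the interval DP gives dp[1][6] = 3.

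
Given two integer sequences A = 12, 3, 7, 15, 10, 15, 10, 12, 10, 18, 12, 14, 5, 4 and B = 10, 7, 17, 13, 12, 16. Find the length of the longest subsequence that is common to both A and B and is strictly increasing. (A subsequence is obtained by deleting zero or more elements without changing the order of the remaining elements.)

For each value that appears in both, track the longest common increasing run ending there.
The best achievable length is 2; one witness is 10, 12 (A-positions 5,8, B-positions 1,5).

2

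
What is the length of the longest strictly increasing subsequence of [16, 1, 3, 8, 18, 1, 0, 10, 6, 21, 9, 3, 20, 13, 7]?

5

One longest increasing subsequence is 1, 3, 8, 18, 21 (positions 2,3,4,5,10), of length 5; no longer one exists.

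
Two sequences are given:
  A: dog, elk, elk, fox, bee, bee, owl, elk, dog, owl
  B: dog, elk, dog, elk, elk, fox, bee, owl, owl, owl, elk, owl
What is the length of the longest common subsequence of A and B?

8

Backtracking the LCS table gives one alignment: dog (A1,B3) → elk (A2,B4) → elk (A3,B5) → fox (A4,B6) → bee (A5,B7) → owl (A7,B10) → elk (A8,B11) → owl (A10,B12).
So the longest common subsequence has length 8.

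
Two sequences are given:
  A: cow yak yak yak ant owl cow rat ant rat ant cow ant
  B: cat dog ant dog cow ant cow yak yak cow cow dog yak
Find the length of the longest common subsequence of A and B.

Backtracking the LCS table gives one alignment: cow (A1,B7) → yak (A3,B8) → yak (A4,B9) → cow (A7,B10) → cow (A12,B11).
So the longest common subsequence has length 5.

5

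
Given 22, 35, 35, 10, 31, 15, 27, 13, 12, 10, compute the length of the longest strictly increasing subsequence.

3

Let dp[i] be the longest increasing subsequence ending at position i. Then dp = [1, 2, 2, 1, 2, 2, 3, 2, 2, 1].
The maximum is 3; one witness is 10, 15, 27 at positions 4,6,7.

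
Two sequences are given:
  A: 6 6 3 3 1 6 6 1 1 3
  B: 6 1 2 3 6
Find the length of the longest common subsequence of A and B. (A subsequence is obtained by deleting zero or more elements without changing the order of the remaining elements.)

A longest common subsequence is 6, 3, 6 (length 3); the LCS DP confirms no longer common subsequence exists.

3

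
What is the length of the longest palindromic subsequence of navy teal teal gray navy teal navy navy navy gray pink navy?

One longest palindromic subsequence is navy gray navy navy navy navy gray navy (positions 1,4,5,7,8,9,10,12); it reads the same forward and backward, and the interval DP gives dp[1][12] = 8.

8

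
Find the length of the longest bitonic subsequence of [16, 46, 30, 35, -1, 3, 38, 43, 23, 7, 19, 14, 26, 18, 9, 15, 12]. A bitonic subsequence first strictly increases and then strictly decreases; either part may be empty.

10

One longest bitonic subsequence is 16, 30, 35, 38, 43, 23, 19, 18, 15, 12 (positions 1,3,4,7,8,9,11,14,16,17): it rises to 43 then falls. Length 10 is optimal.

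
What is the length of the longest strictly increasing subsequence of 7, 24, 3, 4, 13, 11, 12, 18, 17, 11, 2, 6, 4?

5

Scanning left to right, the best length ending at each element is: 7→1, 24→2, 3→1, 4→2, 13→3, 11→3, 12→4, 18→5, 17→5, 11→3, 2→1, 6→3, 4→2.
So the longest increasing subsequence has length 5, e.g. 3, 4, 11, 12, 18.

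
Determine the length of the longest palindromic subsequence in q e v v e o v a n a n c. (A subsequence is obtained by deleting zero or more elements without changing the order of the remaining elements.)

One longest palindromic subsequence is evve (positions 2,3,4,5); it reads the same forward and backward, and the interval DP gives dp[1][12] = 4.

4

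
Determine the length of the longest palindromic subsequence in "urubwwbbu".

Using dp[i][j] = 2 + dp[i+1][j−1] if the ends match, else max(dp[i+1][j], dp[i][j−1]):
dp[1][9] = 6. A witness is ubwwbu at positions 1,4,5,6,8,9.

6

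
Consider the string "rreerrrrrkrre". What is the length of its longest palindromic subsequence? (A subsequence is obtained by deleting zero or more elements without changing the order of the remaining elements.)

9

One longest palindromic subsequence is errrrrrre (positions 3,5,6,7,8,9,11,12,13); it reads the same forward and backward, and the interval DP gives dp[1][13] = 9.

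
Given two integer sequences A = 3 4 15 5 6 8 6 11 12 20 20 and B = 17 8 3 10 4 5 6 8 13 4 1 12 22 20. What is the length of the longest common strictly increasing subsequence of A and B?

7

A longest common strictly increasing subsequence is 3, 4, 5, 6, 8, 12, 20 (length 7); it appears in order in both A and B, and no longer such subsequence exists.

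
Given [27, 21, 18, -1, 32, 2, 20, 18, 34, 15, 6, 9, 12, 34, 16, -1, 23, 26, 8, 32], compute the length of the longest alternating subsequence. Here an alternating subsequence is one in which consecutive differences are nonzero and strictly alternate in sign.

A longest alternating subsequence is 27, 21, 32, 2, 20, 18, 34, 15, 34, 16, 23, 8, 32 (positions 1,2,5,6,7,8,9,10,14,15,17,19,20); its 12 consecutive differences strictly alternate in sign, and length 13 is optimal.

13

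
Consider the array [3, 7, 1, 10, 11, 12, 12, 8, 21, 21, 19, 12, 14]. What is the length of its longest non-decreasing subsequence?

8

Let dp[i] be the longest non-decreasing subsequence ending at position i. Then dp = [1, 2, 1, 3, 4, 5, 6, 3, 7, 8, 7, 7, 8].
The maximum is 8; one witness is 3, 7, 10, 11, 12, 12, 21, 21 at positions 1,2,4,5,6,7,9,10.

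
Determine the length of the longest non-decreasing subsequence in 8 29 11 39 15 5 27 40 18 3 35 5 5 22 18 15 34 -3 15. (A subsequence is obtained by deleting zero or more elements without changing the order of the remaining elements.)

6

One longest non-decreasing subsequence is 8, 11, 15, 18, 22, 34 (positions 1,3,5,9,14,17), of length 6; no longer one exists.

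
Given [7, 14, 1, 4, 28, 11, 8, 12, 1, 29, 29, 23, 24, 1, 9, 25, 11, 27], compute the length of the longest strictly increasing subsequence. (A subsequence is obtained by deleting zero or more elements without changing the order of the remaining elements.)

8

Let dp[i] be the longest increasing subsequence ending at position i. Then dp = [1, 2, 1, 2, 3, 3, 3, 4, 1, 5, 5, 5, 6, 1, 4, 7, 5, 8].
The maximum is 8; one witness is 1, 4, 11, 12, 23, 24, 25, 27 at positions 3,4,6,8,12,13,16,18.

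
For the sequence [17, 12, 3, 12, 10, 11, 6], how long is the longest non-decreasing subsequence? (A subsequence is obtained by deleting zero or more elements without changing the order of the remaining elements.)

3

Scanning left to right, the best length ending at each element is: 17→1, 12→1, 3→1, 12→2, 10→2, 11→3, 6→2.
So the longest non-decreasing subsequence has length 3, e.g. 3, 10, 11.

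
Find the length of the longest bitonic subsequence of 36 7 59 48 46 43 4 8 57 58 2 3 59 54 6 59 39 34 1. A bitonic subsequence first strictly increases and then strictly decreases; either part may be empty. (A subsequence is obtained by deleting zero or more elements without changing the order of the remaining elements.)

Let inc[i] be the LIS ending at i and dec[i] the longest strictly decreasing subsequence starting at i. inc = [1, 1, 2, 2, 2, 2, 1, 2, 3, 4, 1, 2, 5, 3, 3, 5, 4, 4, 1], dec = [5, 4, 7, 6, 5, 4, 3, 3, 5, 5, 2, 2, 5, 4, 2, 4, 3, 2, 1].
max_i inc[i]+dec[i]−1 = 9, with one witness 36, 48, 57, 58, 59, 54, 39, 34, 1.

9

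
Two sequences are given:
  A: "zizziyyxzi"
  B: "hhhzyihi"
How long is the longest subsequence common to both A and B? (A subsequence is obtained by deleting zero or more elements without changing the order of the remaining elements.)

Backtracking the LCS table gives one alignment: z (A1,B4) → i (A2,B6) → i (A10,B8).
So the longest common subsequence has length 3.

3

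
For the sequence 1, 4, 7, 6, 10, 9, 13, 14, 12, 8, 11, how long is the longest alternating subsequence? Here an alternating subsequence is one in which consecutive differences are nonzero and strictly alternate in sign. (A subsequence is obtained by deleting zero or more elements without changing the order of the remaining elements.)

8

Track the best alternating length ending on an up-step vs a down-step at each position: up/down = 1/1, 2/1, 2/1, 2/3, 4/1, 4/5, 6/1, 6/1, 6/7, 4/7, 8/7.
The maximum over both is 8; one such subsequence is 1, 7, 6, 10, 9, 13, 8, 11.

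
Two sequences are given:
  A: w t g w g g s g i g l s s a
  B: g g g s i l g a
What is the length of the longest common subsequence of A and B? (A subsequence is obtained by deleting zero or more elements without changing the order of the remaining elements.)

7

Backtracking the LCS table gives one alignment: g (A3,B1) → g (A5,B2) → g (A6,B3) → s (A7,B4) → i (A9,B5) → g (A10,B7) → a (A14,B8).
So the longest common subsequence has length 7.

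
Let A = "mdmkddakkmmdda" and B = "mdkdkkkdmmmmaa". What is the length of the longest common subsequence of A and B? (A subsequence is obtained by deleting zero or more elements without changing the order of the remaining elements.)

A longest common subsequence is mdkdkkmma (length 9); the LCS DP confirms no longer common subsequence exists.

9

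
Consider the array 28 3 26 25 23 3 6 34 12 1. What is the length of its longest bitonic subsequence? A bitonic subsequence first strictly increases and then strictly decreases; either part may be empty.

6

One longest bitonic subsequence is 28, 26, 25, 23, 12, 1 (positions 1,3,4,5,9,10): it rises to 28 then falls. Length 6 is optimal.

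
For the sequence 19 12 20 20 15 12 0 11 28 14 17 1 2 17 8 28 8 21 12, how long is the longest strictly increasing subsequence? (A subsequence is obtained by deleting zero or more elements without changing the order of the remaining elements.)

5

Scanning left to right, the best length ending at each element is: 19→1, 12→1, 20→2, 20→2, 15→2, 12→1, 0→1, 11→2, 28→3, 14→3, 17→4, 1→2, 2→3, 17→4, 8→4, 28→5, 8→4, 21→5, 12→5.
So the longest increasing subsequence has length 5, e.g. 0, 11, 14, 17, 28.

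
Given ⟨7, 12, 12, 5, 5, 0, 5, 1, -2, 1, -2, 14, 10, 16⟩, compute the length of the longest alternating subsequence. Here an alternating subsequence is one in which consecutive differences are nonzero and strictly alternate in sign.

10

A longest alternating subsequence is 7, 12, 0, 5, -2, 1, -2, 14, 10, 16 (positions 1,2,6,7,9,10,11,12,13,14); its 9 consecutive differences strictly alternate in sign, and length 10 is optimal.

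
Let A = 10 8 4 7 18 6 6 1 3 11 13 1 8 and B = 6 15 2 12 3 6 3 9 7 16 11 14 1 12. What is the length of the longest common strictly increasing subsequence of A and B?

2

A longest common strictly increasing subsequence is 6, 11 (length 2); it appears in order in both A and B, and no longer such subsequence exists.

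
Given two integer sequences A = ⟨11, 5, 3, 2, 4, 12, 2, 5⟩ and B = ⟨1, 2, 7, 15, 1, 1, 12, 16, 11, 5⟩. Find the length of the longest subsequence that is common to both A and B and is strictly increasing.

A longest common strictly increasing subsequence is 2, 12 (length 2); it appears in order in both A and B, and no longer such subsequence exists.

2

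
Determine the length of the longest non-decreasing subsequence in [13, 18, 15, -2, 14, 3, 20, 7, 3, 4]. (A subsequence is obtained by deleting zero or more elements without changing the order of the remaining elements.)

One longest non-decreasing subsequence is -2, 3, 3, 4 (positions 4,6,9,10), of length 4; no longer one exists.

4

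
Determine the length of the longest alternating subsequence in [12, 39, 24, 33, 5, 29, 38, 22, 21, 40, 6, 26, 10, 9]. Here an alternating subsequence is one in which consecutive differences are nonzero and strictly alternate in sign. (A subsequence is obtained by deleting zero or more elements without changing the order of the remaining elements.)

11

Track the best alternating length ending on an up-step vs a down-step at each position: up/down = 1/1, 2/1, 2/3, 4/3, 1/5, 6/5, 6/3, 6/7, 6/7, 8/1, 6/9, 10/9, 10/11, 10/11.
The maximum over both is 11; one such subsequence is 12, 39, 24, 33, 5, 29, 22, 40, 6, 26, 10.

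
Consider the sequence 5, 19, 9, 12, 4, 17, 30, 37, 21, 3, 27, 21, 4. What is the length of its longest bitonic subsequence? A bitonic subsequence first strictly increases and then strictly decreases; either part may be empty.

Let inc[i] be the LIS ending at i and dec[i] the longest strictly decreasing subsequence starting at i. inc = [1, 2, 2, 3, 1, 4, 5, 6, 5, 1, 6, 5, 2], dec = [3, 4, 3, 3, 2, 2, 4, 4, 2, 1, 3, 2, 1].
max_i inc[i]+dec[i]−1 = 9, with one witness 5, 9, 12, 17, 30, 37, 27, 21, 4.

9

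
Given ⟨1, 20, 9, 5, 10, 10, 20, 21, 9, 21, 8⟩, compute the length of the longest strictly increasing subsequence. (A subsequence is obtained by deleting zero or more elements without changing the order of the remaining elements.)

Let dp[i] be the longest increasing subsequence ending at position i. Then dp = [1, 2, 2, 2, 3, 3, 4, 5, 3, 5, 3].
The maximum is 5; one witness is 1, 9, 10, 20, 21 at positions 1,3,5,7,8.

5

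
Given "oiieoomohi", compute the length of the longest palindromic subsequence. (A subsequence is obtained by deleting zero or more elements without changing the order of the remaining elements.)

Using dp[i][j] = 2 + dp[i+1][j−1] if the ends match, else max(dp[i+1][j], dp[i][j−1]):
dp[1][10] = 5. A witness is iomoi at positions 2,6,7,8,10.

5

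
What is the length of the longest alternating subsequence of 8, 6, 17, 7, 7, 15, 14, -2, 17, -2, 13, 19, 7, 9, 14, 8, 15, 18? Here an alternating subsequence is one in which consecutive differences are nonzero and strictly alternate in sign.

13

Track the best alternating length ending on an up-step vs a down-step at each position: up/down = 1/1, 1/2, 3/1, 3/4, 3/4, 5/4, 5/6, 1/6, 7/1, 1/8, 9/8, 9/1, 9/10, 11/10, 11/10, 11/12, 13/10, 13/10.
The maximum over both is 13; one such subsequence is 8, 6, 17, 7, 15, 14, 17, -2, 13, 7, 9, 8, 15.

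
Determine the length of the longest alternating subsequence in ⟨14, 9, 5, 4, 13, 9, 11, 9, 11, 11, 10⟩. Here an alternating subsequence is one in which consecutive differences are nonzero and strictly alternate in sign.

8

A longest alternating subsequence is 14, 9, 13, 9, 11, 9, 11, 10 (positions 1,2,5,6,7,8,9,11); its 7 consecutive differences strictly alternate in sign, and length 8 is optimal.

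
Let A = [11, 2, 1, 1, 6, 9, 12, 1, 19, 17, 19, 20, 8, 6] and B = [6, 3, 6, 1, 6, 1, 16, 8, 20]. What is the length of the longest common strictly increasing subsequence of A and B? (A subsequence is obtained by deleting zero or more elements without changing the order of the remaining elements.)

For each value that appears in both, track the longest common increasing run ending there.
The best achievable length is 3; one witness is 1, 6, 8 (A-positions 3,5,13, B-positions 4,5,8).

3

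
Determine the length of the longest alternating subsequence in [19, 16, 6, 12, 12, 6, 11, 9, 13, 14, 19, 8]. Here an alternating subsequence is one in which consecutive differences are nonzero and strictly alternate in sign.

Track the best alternating length ending on an up-step vs a down-step at each position: up/down = 1/1, 1/2, 1/2, 3/2, 3/2, 1/4, 5/4, 5/6, 7/2, 7/2, 7/1, 5/8.
The maximum over both is 8; one such subsequence is 19, 6, 12, 6, 11, 9, 13, 8.

8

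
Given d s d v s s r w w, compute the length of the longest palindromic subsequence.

3

Using dp[i][j] = 2 + dp[i+1][j−1] if the ends match, else max(dp[i+1][j], dp[i][j−1]):
dp[1][9] = 3. A witness is sss at positions 2,5,6.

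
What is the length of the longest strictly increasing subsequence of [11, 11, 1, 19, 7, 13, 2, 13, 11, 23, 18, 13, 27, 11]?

One longest increasing subsequence is 1, 7, 13, 23, 27 (positions 3,5,6,10,13), of length 5; no longer one exists.

5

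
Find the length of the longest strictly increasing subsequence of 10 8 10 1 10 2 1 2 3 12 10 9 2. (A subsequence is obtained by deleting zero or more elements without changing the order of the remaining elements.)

Let dp[i] be the longest increasing subsequence ending at position i. Then dp = [1, 1, 2, 1, 2, 2, 1, 2, 3, 4, 4, 4, 2].
The maximum is 4; one witness is 1, 2, 3, 12 at positions 4,6,9,10.

4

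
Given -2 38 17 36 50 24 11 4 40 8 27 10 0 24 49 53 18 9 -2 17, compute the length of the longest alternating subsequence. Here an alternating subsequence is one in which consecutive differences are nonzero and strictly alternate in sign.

12

Track the best alternating length ending on an up-step vs a down-step at each position: up/down = 1/1, 2/1, 2/3, 4/3, 4/1, 4/5, 2/5, 2/5, 6/5, 6/7, 8/7, 8/9, 2/9, 10/9, 10/5, 10/1, 10/11, 10/11, 1/11, 12/11.
The maximum over both is 12; one such subsequence is -2, 38, 17, 36, 24, 40, 8, 27, 10, 24, 9, 17.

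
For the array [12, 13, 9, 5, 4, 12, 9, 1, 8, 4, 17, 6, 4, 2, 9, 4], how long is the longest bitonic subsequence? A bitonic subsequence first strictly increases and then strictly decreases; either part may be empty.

8

Let inc[i] be the LIS ending at i and dec[i] the longest strictly decreasing subsequence starting at i. inc = [1, 2, 1, 1, 1, 2, 2, 1, 2, 2, 3, 3, 2, 2, 4, 3], dec = [6, 7, 5, 3, 2, 6, 5, 1, 4, 2, 4, 3, 2, 1, 2, 1].
max_i inc[i]+dec[i]−1 = 8, with one witness 12, 13, 12, 9, 8, 6, 4, 2.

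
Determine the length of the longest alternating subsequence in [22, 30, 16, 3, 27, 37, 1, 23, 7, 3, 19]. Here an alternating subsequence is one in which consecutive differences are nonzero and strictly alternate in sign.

Track the best alternating length ending on an up-step vs a down-step at each position: up/down = 1/1, 2/1, 1/3, 1/3, 4/3, 4/1, 1/5, 6/5, 6/7, 6/7, 8/7.
The maximum over both is 8; one such subsequence is 22, 30, 16, 27, 1, 23, 7, 19.

8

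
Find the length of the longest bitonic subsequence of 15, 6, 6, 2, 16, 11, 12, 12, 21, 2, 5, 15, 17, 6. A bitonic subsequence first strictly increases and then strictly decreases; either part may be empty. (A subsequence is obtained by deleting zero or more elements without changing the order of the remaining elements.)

Let inc[i] be the LIS ending at i and dec[i] the longest strictly decreasing subsequence starting at i. inc = [1, 1, 1, 1, 2, 2, 3, 3, 4, 1, 2, 4, 5, 3], dec = [3, 2, 2, 1, 3, 2, 2, 2, 3, 1, 1, 2, 2, 1].
max_i inc[i]+dec[i]−1 = 6, with one witness 6, 11, 12, 21, 17, 6.

6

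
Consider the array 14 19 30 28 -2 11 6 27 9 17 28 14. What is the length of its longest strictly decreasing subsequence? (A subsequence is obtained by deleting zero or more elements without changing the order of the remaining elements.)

One longest decreasing subsequence is 30, 28, 27, 17, 14 (positions 3,4,8,10,12), of length 5; no longer one exists.

5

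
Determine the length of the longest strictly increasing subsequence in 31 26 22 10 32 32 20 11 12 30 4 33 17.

5

One longest increasing subsequence is 10, 11, 12, 30, 33 (positions 4,8,9,10,12), of length 5; no longer one exists.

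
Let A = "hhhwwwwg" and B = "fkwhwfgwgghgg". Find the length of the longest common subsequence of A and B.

Backtracking the LCS table gives one alignment: h (A3,B4) → w (A4,B5) → w (A5,B8) → g (A8,B13).
So the longest common subsequence has length 4.

4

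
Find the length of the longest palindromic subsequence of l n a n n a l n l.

8

Using dp[i][j] = 2 + dp[i+1][j−1] if the ends match, else max(dp[i+1][j], dp[i][j−1]):
dp[1][9] = 8. A witness is lnannanl at positions 1,2,3,4,5,6,8,9.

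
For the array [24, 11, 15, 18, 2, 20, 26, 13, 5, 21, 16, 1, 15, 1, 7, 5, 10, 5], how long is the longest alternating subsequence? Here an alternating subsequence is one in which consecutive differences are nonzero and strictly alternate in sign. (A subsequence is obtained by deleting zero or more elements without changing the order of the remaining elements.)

14

Track the best alternating length ending on an up-step vs a down-step at each position: up/down = 1/1, 1/2, 3/2, 3/2, 1/4, 5/2, 5/1, 5/6, 5/6, 7/6, 7/8, 1/8, 9/8, 1/10, 11/10, 11/12, 13/10, 11/14.
The maximum over both is 14; one such subsequence is 24, 11, 15, 2, 20, 13, 21, 1, 15, 1, 7, 5, 10, 5.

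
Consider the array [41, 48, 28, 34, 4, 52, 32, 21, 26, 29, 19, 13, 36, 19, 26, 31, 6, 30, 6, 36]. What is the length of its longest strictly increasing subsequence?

6

Let dp[i] be the longest increasing subsequence ending at position i. Then dp = [1, 2, 1, 2, 1, 3, 2, 2, 3, 4, 2, 2, 5, 3, 4, 5, 2, 5, 2, 6].
The maximum is 6; one witness is 4, 21, 26, 29, 31, 36 at positions 5,8,9,10,16,20.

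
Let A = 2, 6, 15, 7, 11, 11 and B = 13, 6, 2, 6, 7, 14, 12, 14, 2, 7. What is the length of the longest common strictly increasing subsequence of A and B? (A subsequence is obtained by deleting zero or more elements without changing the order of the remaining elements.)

For each value that appears in both, track the longest common increasing run ending there.
The best achievable length is 3; one witness is 2, 6, 7 (A-positions 1,2,4, B-positions 3,4,5).

3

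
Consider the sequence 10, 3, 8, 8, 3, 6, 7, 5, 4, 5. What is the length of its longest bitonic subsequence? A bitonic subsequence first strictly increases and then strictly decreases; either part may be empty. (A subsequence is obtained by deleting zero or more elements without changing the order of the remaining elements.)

5

One longest bitonic subsequence is 10, 8, 7, 5, 4 (positions 1,4,7,8,9): it rises to 10 then falls. Length 5 is optimal.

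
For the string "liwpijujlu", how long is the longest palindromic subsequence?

One longest palindromic subsequence is ljujl (positions 1,6,7,8,9); it reads the same forward and backward, and the interval DP gives dp[1][10] = 5.

5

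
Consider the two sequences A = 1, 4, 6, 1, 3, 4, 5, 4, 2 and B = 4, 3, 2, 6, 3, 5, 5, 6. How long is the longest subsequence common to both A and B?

A longest common subsequence is 4, 6, 3, 5 (length 4); the LCS DP confirms no longer common subsequence exists.

4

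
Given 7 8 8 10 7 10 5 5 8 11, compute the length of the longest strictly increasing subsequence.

One longest increasing subsequence is 7, 8, 10, 11 (positions 1,2,4,10), of length 4; no longer one exists.

4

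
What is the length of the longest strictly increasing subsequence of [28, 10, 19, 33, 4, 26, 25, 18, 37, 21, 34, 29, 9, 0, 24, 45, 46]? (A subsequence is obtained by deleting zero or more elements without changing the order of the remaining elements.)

Let dp[i] be the longest increasing subsequence ending at position i. Then dp = [1, 1, 2, 3, 1, 3, 3, 2, 4, 3, 4, 4, 2, 1, 4, 5, 6].
The maximum is 6; one witness is 10, 19, 33, 37, 45, 46 at positions 2,3,4,9,16,17.

6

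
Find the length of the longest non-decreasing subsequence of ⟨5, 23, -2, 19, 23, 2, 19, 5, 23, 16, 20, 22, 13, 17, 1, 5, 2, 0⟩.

6

Let dp[i] be the longest non-decreasing subsequence ending at position i. Then dp = [1, 2, 1, 2, 3, 2, 3, 3, 4, 4, 5, 6, 4, 5, 2, 4, 3, 2].
The maximum is 6; one witness is -2, 2, 5, 16, 20, 22 at positions 3,6,8,10,11,12.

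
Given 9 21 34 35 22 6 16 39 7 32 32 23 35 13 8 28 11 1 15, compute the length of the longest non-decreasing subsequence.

Let dp[i] be the longest non-decreasing subsequence ending at position i. Then dp = [1, 2, 3, 4, 3, 1, 2, 5, 2, 4, 5, 4, 6, 3, 3, 5, 4, 1, 5].
The maximum is 6; one witness is 9, 21, 22, 32, 32, 35 at positions 1,2,5,10,11,13.

6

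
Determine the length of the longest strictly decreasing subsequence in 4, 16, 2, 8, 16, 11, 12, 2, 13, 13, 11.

3

Scanning left to right, the best length ending at each element is: 4→1, 16→1, 2→2, 8→2, 16→1, 11→2, 12→2, 2→3, 13→2, 13→2, 11→3.
So the longest decreasing subsequence has length 3, e.g. 16, 8, 2.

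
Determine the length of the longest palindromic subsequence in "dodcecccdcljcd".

8

Using dp[i][j] = 2 + dp[i+1][j−1] if the ends match, else max(dp[i+1][j], dp[i][j−1]):
dp[1][14] = 8. A witness is dccccccd at positions 1,4,6,7,8,10,13,14.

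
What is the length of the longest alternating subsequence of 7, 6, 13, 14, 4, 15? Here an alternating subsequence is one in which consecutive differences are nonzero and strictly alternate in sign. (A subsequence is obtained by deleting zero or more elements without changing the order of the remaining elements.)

5

Track the best alternating length ending on an up-step vs a down-step at each position: up/down = 1/1, 1/2, 3/1, 3/1, 1/4, 5/1.
The maximum over both is 5; one such subsequence is 7, 6, 13, 4, 15.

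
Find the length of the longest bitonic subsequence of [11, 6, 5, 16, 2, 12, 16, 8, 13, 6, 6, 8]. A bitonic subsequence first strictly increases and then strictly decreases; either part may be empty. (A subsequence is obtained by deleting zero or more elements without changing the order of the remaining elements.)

5

Let inc[i] be the LIS ending at i and dec[i] the longest strictly decreasing subsequence starting at i. inc = [1, 1, 1, 2, 1, 2, 3, 2, 3, 2, 2, 3], dec = [4, 3, 2, 4, 1, 3, 3, 2, 2, 1, 1, 1].
max_i inc[i]+dec[i]−1 = 5, with one witness 11, 16, 12, 8, 6.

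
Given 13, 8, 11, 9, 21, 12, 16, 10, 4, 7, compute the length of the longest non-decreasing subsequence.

One longest non-decreasing subsequence is 8, 11, 12, 16 (positions 2,3,6,7), of length 4; no longer one exists.

4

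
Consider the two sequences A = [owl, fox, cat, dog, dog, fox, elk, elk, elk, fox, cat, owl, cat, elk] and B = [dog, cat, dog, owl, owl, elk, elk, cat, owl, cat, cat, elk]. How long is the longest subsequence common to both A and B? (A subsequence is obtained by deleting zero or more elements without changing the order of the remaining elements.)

8

Backtracking the LCS table gives one alignment: cat (A3,B2) → dog (A4,B3) → elk (A8,B6) → elk (A9,B7) → cat (A11,B8) → owl (A12,B9) → cat (A13,B11) → elk (A14,B12).
So the longest common subsequence has length 8.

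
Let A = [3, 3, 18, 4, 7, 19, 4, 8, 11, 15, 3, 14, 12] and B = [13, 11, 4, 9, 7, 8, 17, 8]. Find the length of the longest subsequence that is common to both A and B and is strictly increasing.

For each value that appears in both, track the longest common increasing run ending there.
The best achievable length is 3; one witness is 4, 7, 8 (A-positions 4,5,8, B-positions 3,5,6).

3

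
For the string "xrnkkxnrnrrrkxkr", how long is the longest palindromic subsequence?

10

One longest palindromic subsequence is rkxrrrrxkr (positions 2,4,6,8,10,11,12,14,15,16); it reads the same forward and backward, and the interval DP gives dp[1][16] = 10.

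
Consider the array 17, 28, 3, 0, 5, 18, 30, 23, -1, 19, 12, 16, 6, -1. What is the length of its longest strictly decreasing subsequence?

6

Scanning left to right, the best length ending at each element is: 17→1, 28→1, 3→2, 0→3, 5→2, 18→2, 30→1, 23→2, -1→4, 19→3, 12→4, 16→4, 6→5, -1→6.
So the longest decreasing subsequence has length 6, e.g. 28, 23, 19, 12, 6, -1.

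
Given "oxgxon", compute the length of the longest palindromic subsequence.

5

One longest palindromic subsequence is oxgxo (positions 1,2,3,4,5); it reads the same forward and backward, and the interval DP gives dp[1][6] = 5.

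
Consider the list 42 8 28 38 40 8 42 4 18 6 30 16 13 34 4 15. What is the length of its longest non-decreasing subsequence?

5

Scanning left to right, the best length ending at each element is: 42→1, 8→1, 28→2, 38→3, 40→4, 8→2, 42→5, 4→1, 18→3, 6→2, 30→4, 16→3, 13→3, 34→5, 4→2, 15→4.
So the longest non-decreasing subsequence has length 5, e.g. 8, 28, 38, 40, 42.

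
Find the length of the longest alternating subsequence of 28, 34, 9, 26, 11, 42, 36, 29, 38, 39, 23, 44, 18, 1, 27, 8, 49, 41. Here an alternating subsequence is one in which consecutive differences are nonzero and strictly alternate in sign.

15

A longest alternating subsequence is 28, 34, 9, 26, 11, 42, 36, 38, 23, 44, 18, 27, 8, 49, 41 (positions 1,2,3,4,5,6,7,9,11,12,13,15,16,17,18); its 14 consecutive differences strictly alternate in sign, and length 15 is optimal.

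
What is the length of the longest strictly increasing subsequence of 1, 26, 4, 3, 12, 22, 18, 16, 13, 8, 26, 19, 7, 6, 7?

5

Scanning left to right, the best length ending at each element is: 1→1, 26→2, 4→2, 3→2, 12→3, 22→4, 18→4, 16→4, 13→4, 8→3, 26→5, 19→5, 7→3, 6→3, 7→4.
So the longest increasing subsequence has length 5, e.g. 1, 4, 12, 22, 26.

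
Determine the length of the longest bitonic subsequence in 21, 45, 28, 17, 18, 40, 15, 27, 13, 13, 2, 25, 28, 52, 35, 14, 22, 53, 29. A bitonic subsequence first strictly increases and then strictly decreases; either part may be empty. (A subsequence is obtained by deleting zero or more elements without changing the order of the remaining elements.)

7

One longest bitonic subsequence is 21, 45, 28, 18, 15, 13, 2 (positions 1,2,3,5,7,10,11): it rises to 45 then falls. Length 7 is optimal.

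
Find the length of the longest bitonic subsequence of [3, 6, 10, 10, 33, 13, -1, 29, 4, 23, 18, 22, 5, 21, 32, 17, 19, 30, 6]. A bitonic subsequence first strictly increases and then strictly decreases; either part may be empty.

10

Let inc[i] be the LIS ending at i and dec[i] the longest strictly decreasing subsequence starting at i. inc = [1, 2, 3, 3, 4, 4, 1, 5, 2, 5, 5, 6, 3, 6, 7, 5, 6, 7, 4], dec = [2, 2, 2, 2, 7, 2, 1, 6, 1, 5, 3, 4, 1, 3, 3, 2, 2, 2, 1].
max_i inc[i]+dec[i]−1 = 10, with one witness 3, 6, 10, 33, 29, 23, 22, 21, 19, 6.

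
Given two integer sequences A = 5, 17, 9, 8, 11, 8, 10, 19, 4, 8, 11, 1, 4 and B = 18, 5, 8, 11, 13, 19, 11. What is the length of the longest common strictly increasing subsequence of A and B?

A longest common strictly increasing subsequence is 5, 8, 11, 19 (length 4); it appears in order in both A and B, and no longer such subsequence exists.

4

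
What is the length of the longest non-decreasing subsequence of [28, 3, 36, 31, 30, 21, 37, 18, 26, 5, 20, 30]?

4

Scanning left to right, the best length ending at each element is: 28→1, 3→1, 36→2, 31→2, 30→2, 21→2, 37→3, 18→2, 26→3, 5→2, 20→3, 30→4.
So the longest non-decreasing subsequence has length 4, e.g. 3, 21, 26, 30.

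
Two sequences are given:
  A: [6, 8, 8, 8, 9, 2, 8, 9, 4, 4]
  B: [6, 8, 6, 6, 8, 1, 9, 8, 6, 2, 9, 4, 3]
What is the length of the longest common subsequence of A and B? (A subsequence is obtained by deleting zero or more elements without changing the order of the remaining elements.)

7

A longest common subsequence is 6, 8, 8, 8, 2, 9, 4 (length 7); the LCS DP confirms no longer common subsequence exists.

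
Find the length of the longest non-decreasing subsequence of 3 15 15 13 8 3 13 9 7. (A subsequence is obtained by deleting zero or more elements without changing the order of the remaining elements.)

3

Scanning left to right, the best length ending at each element is: 3→1, 15→2, 15→3, 13→2, 8→2, 3→2, 13→3, 9→3, 7→3.
So the longest non-decreasing subsequence has length 3, e.g. 3, 15, 15.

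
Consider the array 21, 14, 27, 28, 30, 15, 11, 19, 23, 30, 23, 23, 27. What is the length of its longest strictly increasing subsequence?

Scanning left to right, the best length ending at each element is: 21→1, 14→1, 27→2, 28→3, 30→4, 15→2, 11→1, 19→3, 23→4, 30→5, 23→4, 23→4, 27→5.
So the longest increasing subsequence has length 5, e.g. 14, 15, 19, 23, 30.

5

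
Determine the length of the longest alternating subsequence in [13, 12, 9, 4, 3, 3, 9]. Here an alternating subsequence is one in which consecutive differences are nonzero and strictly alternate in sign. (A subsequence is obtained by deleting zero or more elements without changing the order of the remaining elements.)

Track the best alternating length ending on an up-step vs a down-step at each position: up/down = 1/1, 1/2, 1/2, 1/2, 1/2, 1/2, 3/2.
The maximum over both is 3; one such subsequence is 13, 4, 9.

3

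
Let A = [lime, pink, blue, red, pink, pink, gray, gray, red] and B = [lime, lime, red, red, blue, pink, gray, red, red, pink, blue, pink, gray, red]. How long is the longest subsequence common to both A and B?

A longest common subsequence is lime, pink, red, pink, pink, gray, red (length 7); the LCS DP confirms no longer common subsequence exists.

7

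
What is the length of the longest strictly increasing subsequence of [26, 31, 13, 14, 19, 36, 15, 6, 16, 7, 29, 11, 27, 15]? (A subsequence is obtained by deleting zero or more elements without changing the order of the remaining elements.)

5

One longest increasing subsequence is 13, 14, 15, 16, 29 (positions 3,4,7,9,11), of length 5; no longer one exists.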